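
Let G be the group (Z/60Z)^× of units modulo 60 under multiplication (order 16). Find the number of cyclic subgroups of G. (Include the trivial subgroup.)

12

A cyclic subgroup of order d is generated by each of its φ(d) elements of order d, so the cyclic subgroups of order d number (#elements of order d)/φ(d).
Cyclic subgroups by order — order 1: 1; order 2: 7; order 4: 4.
Total: 12.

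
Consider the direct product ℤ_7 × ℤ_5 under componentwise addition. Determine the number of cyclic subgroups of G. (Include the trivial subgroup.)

4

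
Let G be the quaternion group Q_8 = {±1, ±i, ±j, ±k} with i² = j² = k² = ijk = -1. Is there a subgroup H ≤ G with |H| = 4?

Yes

4 | 8. A subgroup of order 4 is {1, -1, i, -i}.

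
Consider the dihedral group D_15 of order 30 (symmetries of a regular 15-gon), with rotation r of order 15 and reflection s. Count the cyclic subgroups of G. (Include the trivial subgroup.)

19

A cyclic subgroup of order d is generated by each of its φ(d) elements of order d, so the cyclic subgroups of order d number (#elements of order d)/φ(d).
Cyclic subgroups by order — order 1: 1; order 2: 15; order 3: 1; order 5: 1; order 15: 1.
Total: 19.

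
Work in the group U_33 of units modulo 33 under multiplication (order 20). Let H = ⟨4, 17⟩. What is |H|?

|⟨4⟩| = 5 and |⟨17⟩| = 10, so |H| is a multiple of lcm(5, 10) = 10 and divides |G| = 20.
Closing under the operation: H = {1, 2, 4, 8, 16, 17, 25, 29, 31, 32}, so |H| = 10.

10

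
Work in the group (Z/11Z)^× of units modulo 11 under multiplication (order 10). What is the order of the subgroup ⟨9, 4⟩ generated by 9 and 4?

|⟨9⟩| = 5 and |⟨4⟩| = 5, so |H| is a multiple of lcm(5, 5) = 5 and divides |G| = 10.
Closing under the operation: H = {1, 3, 4, 5, 9}, so |H| = 5.

5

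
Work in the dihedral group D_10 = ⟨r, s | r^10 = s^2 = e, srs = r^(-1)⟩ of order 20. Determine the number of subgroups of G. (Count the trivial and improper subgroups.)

|G| = 20, so by Lagrange every subgroup order divides 20. Divisors: 1, 2, 4, 5, 10, 20.
Subgroups by order — order 1: 1; order 2: 11; order 4: 5; order 5: 1; order 10: 3; order 20: 1.
Total: 1 + 11 + 5 + 1 + 3 + 1 = 22.

22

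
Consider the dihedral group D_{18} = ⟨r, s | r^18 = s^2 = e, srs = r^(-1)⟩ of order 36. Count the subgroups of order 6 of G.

7

|G| = 36 and 6 | 36, so subgroups of order 6 are possible by Lagrange.
The subgroups of order 6 are: {e, r^6, r^12, r^4s, r^10s, r^16s}; {e, r^6, r^12, r^5s, r^11s, r^17s}; {e, r^6, r^12, s, r^6s, r^12s}; {e, r^6, r^12, rs, r^7s, r^13s}; … (7 in all).
So G has 7 subgroups of order 6.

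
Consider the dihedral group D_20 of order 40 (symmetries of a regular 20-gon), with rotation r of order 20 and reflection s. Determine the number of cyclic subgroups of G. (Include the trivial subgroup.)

Group the elements of G by the cyclic subgroup they generate; each cyclic subgroup of order d accounts for φ(d) elements.
Cyclic subgroups by order — order 1: 1; order 2: 21; order 4: 1; order 5: 1; order 10: 1; order 20: 1.
Total: 26.

26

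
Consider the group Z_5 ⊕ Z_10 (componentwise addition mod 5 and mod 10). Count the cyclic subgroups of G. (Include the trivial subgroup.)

A cyclic subgroup of order d is generated by each of its φ(d) elements of order d, so the cyclic subgroups of order d number (#elements of order d)/φ(d).
Cyclic subgroups by order — order 1: 1; order 2: 1; order 5: 6; order 10: 6.
Total: 14.

14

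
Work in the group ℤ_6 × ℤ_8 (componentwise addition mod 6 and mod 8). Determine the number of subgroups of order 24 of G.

3

|G| = 48 and 24 | 48, so subgroups of order 24 are possible by Lagrange.
The subgroups of order 24 are: {(0,0), (0,1), (0,2), (0,3), (0,4), (0,5), (0,6), (0,7), (2,0), (2,1), (2,2), (2,3), (2,4), (2,5), (2,6), (2,7), (4,0), (4,1), (4,2), (4,3), (4,4), (4,5), (4,6), (4,7)}; {(0,0), (0,2), (0,4), (0,6), (1,0), (1,2), (1,4), (1,6), (2,0), (2,2), (2,4), (2,6), (3,0), (3,2), (3,4), (3,6), (4,0), (4,2), (4,4), (4,6), (5,0), (5,2), (5,4), (5,6)}; {(0,0), (0,2), (0,4), (0,6), (1,1), (1,3), (1,5), (1,7), (2,0), (2,2), (2,4), (2,6), (3,1), (3,3), (3,5), (3,7), (4,0), (4,2), (4,4), (4,6), (5,1), (5,3), (5,5), (5,7)}.
So G has 3 subgroups of order 24.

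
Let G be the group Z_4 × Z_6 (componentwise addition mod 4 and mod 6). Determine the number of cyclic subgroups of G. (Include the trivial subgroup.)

12

Group the elements of G by the cyclic subgroup they generate; each cyclic subgroup of order d accounts for φ(d) elements.
Cyclic subgroups by order — order 1: 1; order 2: 3; order 3: 1; order 4: 2; order 6: 3; order 12: 2.
Total: 12.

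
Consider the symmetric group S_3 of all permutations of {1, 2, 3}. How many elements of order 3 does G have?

The elements of order 3 are: (1 2 3), (1 3 2).
That's 2.

2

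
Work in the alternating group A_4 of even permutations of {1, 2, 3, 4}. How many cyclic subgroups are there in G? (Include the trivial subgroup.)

8

A cyclic subgroup of order d is generated by each of its φ(d) elements of order d, so the cyclic subgroups of order d number (#elements of order d)/φ(d).
Cyclic subgroups by order — order 1: 1; order 2: 3; order 3: 4.
Total: 8.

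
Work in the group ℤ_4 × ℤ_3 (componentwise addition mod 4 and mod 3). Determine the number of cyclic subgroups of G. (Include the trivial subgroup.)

Each element a generates a cyclic subgroup ⟨a⟩; distinct elements may generate the same one (a cyclic group of order d has φ(d) generators).
Cyclic subgroups by order — order 1: 1; order 2: 1; order 3: 1; order 4: 1; order 6: 1; order 12: 1.
Total: 6.

6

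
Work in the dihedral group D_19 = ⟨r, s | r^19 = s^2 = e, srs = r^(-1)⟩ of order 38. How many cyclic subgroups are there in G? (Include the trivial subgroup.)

21

A cyclic subgroup of order d is generated by each of its φ(d) elements of order d, so the cyclic subgroups of order d number (#elements of order d)/φ(d).
Cyclic subgroups by order — order 1: 1; order 2: 19; order 19: 1.
Total: 21.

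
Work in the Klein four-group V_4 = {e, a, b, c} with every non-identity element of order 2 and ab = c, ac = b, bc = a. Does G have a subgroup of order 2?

Yes

2 | 4. A subgroup of order 2 is {e, a}.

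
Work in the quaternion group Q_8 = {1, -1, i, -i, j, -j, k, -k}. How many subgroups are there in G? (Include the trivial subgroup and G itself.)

|G| = 8, so by Lagrange every subgroup order divides 8. Divisors: 1, 2, 4, 8.
Subgroups by order — order 1: 1; order 2: 1; order 4: 3; order 8: 1.
Total: 1 + 1 + 3 + 1 = 6.

6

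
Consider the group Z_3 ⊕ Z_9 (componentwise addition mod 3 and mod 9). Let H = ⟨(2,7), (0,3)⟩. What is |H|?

9

|⟨(2,7)⟩| = 9 and |⟨(0,3)⟩| = 3, so |H| is a multiple of lcm(9, 3) = 9 and divides |G| = 27.
Closing under the operation: H = {(0,0), (0,3), (0,6), (1,2), (1,5), (1,8), (2,1), (2,4), (2,7)}, so |H| = 9.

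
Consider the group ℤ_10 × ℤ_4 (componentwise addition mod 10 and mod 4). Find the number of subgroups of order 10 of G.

3

|G| = 40 and 10 | 40, so subgroups of order 10 are possible by Lagrange.
The subgroups of order 10 are: {(0,0), (0,2), (2,0), (2,2), (4,0), (4,2), (6,0), (6,2), (8,0), (8,2)}; {(0,0), (1,0), (2,0), (3,0), (4,0), (5,0), (6,0), (7,0), (8,0), (9,0)}; {(0,0), (1,2), (2,0), (3,2), (4,0), (5,2), (6,0), (7,2), (8,0), (9,2)}.
So G has 3 subgroups of order 10.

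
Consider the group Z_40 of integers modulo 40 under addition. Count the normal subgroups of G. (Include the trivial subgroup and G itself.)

8

G is abelian, so every subgroup is normal.
G has 8 subgroups in total, hence 8 normal subgroups.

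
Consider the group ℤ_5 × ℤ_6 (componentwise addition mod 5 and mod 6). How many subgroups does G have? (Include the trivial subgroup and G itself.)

|G| = 30, so by Lagrange every subgroup order divides 30. Divisors: 1, 2, 3, 5, 6, 10, 15, 30.
Subgroups by order — order 1: 1; order 2: 1; order 3: 1; order 5: 1; order 6: 1; order 10: 1; order 15: 1; order 30: 1.
Total: 1 + 1 + 1 + 1 + 1 + 1 + 1 + 1 = 8.

8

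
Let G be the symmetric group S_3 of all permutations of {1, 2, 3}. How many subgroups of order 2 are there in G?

3

|G| = 6 and 2 | 6, so subgroups of order 2 are possible by Lagrange.
The subgroups of order 2 are: {e, (1 2)}; {e, (1 3)}; {e, (2 3)}.
So G has 3 subgroups of order 2.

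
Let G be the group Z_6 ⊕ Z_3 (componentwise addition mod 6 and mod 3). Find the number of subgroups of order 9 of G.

|G| = 18 and 9 | 18, so subgroups of order 9 are possible by Lagrange.
The subgroups of order 9 are: {(0,0), (0,1), (0,2), (2,0), (2,1), (2,2), (4,0), (4,1), (4,2)}.
So G has 1 subgroup of order 9.

1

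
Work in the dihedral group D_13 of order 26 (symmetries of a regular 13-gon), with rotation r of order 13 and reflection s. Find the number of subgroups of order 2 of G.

13

|G| = 26 and 2 | 26, so subgroups of order 2 are possible by Lagrange.
The subgroups of order 2 are: {e, r^10s}; {e, r^11s}; {e, r^12s}; {e, r^2s}; … (13 in all).
So G has 13 subgroups of order 2.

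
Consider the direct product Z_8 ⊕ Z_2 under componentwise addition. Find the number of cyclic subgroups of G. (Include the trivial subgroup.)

8

Group the elements of G by the cyclic subgroup they generate; each cyclic subgroup of order d accounts for φ(d) elements.
Cyclic subgroups by order — order 1: 1; order 2: 3; order 4: 2; order 8: 2.
Total: 8.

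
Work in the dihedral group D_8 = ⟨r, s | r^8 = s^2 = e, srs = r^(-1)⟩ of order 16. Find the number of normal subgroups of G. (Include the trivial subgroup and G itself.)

G has 19 subgroups. Checking conjugation-invariance by order — order 1: 1/1 normal; order 2: 1/9 normal; order 4: 1/5 normal; order 8: 3/3 normal; order 16: 1/1 normal.
Total normal subgroups: 7.

7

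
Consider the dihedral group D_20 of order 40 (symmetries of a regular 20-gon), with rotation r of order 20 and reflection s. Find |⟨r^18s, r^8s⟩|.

|⟨r^18s⟩| = 2 and |⟨r^8s⟩| = 2, so |H| is a multiple of lcm(2, 2) = 2 and divides |G| = 40.
Closing under the operation: H = {e, r^10, r^8s, r^18s}, so |H| = 4.

4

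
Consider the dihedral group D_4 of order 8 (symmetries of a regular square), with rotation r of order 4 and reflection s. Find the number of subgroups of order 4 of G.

|G| = 8 and 4 | 8, so subgroups of order 4 are possible by Lagrange.
The subgroups of order 4 are: {e, r, r^2, r^3}; {e, r^2, s, r^2s}; {e, r^2, rs, r^3s}.
So G has 3 subgroups of order 4.

3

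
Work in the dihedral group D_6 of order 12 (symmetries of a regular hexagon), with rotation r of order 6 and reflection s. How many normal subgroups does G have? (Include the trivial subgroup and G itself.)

7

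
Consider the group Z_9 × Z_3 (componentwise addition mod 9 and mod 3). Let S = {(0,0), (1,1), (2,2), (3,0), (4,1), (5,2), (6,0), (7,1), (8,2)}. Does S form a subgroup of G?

|S| = 9 divides |G| = 27, consistent with Lagrange.
S contains the identity, every element's inverse is in S, and S is closed under +: it is a subgroup.
In fact S = ⟨(7,1)⟩.

Yes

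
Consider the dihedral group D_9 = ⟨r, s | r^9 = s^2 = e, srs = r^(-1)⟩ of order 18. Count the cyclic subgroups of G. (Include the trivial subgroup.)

12

A cyclic subgroup of order d is generated by each of its φ(d) elements of order d, so the cyclic subgroups of order d number (#elements of order d)/φ(d).
Cyclic subgroups by order — order 1: 1; order 2: 9; order 3: 1; order 9: 1.
Total: 12.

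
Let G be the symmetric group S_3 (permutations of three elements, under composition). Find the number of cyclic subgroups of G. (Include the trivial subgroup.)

5

Group the elements of G by the cyclic subgroup they generate; each cyclic subgroup of order d accounts for φ(d) elements.
Cyclic subgroups by order — order 1: 1; order 2: 3; order 3: 1.
Total: 5.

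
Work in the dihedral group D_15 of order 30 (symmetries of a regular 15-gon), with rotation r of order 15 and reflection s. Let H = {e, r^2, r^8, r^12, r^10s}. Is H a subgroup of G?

No

r^12 ∈ H but its inverse r^3 ∉ H, so H is not a subgroup.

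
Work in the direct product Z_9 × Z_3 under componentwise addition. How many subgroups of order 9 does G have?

4

|G| = 27 and 9 | 27, so subgroups of order 9 are possible by Lagrange.
The subgroups of order 9 are: {(0,0), (0,1), (0,2), (3,0), (3,1), (3,2), (6,0), (6,1), (6,2)}; {(0,0), (1,0), (2,0), (3,0), (4,0), (5,0), (6,0), (7,0), (8,0)}; {(0,0), (1,1), (2,2), (3,0), (4,1), (5,2), (6,0), (7,1), (8,2)}; {(0,0), (1,2), (2,1), (3,0), (4,2), (5,1), (6,0), (7,2), (8,1)}.
So G has 4 subgroups of order 9.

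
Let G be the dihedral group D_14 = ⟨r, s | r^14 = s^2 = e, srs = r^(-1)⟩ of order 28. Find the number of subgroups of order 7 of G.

|G| = 28 and 7 | 28, so subgroups of order 7 are possible by Lagrange.
The subgroups of order 7 are: {e, r^2, r^4, r^6, r^8, r^10, r^12}.
So G has 1 subgroup of order 7.

1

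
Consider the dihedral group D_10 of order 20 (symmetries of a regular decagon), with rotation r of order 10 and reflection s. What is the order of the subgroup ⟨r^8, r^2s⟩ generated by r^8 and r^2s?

10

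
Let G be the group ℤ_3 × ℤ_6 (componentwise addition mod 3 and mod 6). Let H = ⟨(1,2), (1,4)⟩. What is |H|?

9

|⟨(1,2)⟩| = 3 and |⟨(1,4)⟩| = 3, so |H| is a multiple of lcm(3, 3) = 3 and divides |G| = 18.
Closing under the operation: H = {(0,0), (0,2), (0,4), (1,0), (1,2), (1,4), (2,0), (2,2), (2,4)}, so |H| = 9.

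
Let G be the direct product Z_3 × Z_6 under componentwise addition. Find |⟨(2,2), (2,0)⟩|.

9

|⟨(2,2)⟩| = 3 and |⟨(2,0)⟩| = 3, so |H| is a multiple of lcm(3, 3) = 3 and divides |G| = 18.
Closing under the operation: H = {(0,0), (0,2), (0,4), (1,0), (1,2), (1,4), (2,0), (2,2), (2,4)}, so |H| = 9.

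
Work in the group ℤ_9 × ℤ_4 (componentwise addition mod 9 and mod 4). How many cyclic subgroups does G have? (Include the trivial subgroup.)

Group the elements of G by the cyclic subgroup they generate; each cyclic subgroup of order d accounts for φ(d) elements.
Cyclic subgroups by order — order 1: 1; order 2: 1; order 3: 1; order 4: 1; order 6: 1; order 9: 1; order 12: 1; order 18: 1; order 36: 1.
Total: 9.

9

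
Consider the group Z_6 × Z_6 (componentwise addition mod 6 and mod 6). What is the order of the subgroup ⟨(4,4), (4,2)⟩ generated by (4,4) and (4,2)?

|⟨(4,4)⟩| = 3 and |⟨(4,2)⟩| = 3, so |H| is a multiple of lcm(3, 3) = 3 and divides |G| = 36.
Closing under the operation: H = {(0,0), (0,2), (0,4), (2,0), (2,2), (2,4), (4,0), (4,2), (4,4)}, so |H| = 9.

9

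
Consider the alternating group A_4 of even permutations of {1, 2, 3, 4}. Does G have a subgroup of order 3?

Yes

3 | 12. A subgroup of order 3 is {e, (1 2 3), (1 3 2)}.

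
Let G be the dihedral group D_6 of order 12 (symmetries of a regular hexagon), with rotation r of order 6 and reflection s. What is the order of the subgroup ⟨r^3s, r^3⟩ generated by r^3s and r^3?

4

|⟨r^3s⟩| = 2 and |⟨r^3⟩| = 2, so |H| is a multiple of lcm(2, 2) = 2 and divides |G| = 12.
Closing under the operation: H = {e, r^3, s, r^3s}, so |H| = 4.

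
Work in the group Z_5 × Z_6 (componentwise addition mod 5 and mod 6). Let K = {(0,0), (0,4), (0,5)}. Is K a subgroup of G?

No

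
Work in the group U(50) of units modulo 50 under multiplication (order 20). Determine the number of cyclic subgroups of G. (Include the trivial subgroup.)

Each element a generates a cyclic subgroup ⟨a⟩; distinct elements may generate the same one (a cyclic group of order d has φ(d) generators).
Cyclic subgroups by order — order 1: 1; order 2: 1; order 4: 1; order 5: 1; order 10: 1; order 20: 1.
Total: 6.

6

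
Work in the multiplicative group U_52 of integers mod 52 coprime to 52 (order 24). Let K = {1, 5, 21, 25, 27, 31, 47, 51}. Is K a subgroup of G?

|K| = 8 divides |G| = 24, consistent with Lagrange.
K contains the identity, every element's inverse is in K, and K is closed under ·: it is a subgroup.

Yes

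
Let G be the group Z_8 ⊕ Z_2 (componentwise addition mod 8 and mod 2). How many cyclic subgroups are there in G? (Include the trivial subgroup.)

8

Each element a generates a cyclic subgroup ⟨a⟩; distinct elements may generate the same one (a cyclic group of order d has φ(d) generators).
Cyclic subgroups by order — order 1: 1; order 2: 3; order 4: 2; order 8: 2.
Total: 8.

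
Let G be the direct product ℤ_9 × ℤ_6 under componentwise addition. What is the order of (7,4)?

The order of (7,4) in Z_9 × Z_6 is lcm(ord(7) in Z_9, ord(4) in Z_6).
ord(7) = 9 and ord(4) = 3, so |⟨(7,4)⟩| = lcm(9, 3) = 9.

9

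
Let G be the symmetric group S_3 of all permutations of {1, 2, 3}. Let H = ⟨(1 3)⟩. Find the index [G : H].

3

|⟨(1 3)⟩| = 2 and |G| = 6.
By Lagrange, [G : H] = |G|/|H| = 6/2 = 3.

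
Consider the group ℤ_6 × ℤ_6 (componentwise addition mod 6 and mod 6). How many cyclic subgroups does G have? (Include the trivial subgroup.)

A cyclic subgroup of order d is generated by each of its φ(d) elements of order d, so the cyclic subgroups of order d number (#elements of order d)/φ(d).
Cyclic subgroups by order — order 1: 1; order 2: 3; order 3: 4; order 6: 12.
Total: 20.

20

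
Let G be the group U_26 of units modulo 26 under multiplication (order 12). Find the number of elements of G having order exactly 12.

The elements of order 12 are: 7, 11, 15, 19.
That's 4.

4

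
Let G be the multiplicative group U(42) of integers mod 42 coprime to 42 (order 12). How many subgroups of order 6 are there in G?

3

|G| = 12 and 6 | 12, so subgroups of order 6 are possible by Lagrange.
The subgroups of order 6 are: {1, 11, 23, 25, 29, 37}; {1, 13, 19, 25, 31, 37}; {1, 5, 17, 25, 37, 41}.
So G has 3 subgroups of order 6.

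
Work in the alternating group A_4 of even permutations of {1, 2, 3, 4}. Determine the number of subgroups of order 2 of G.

|G| = 12 and 2 | 12, so subgroups of order 2 are possible by Lagrange.
The subgroups of order 2 are: {e, (1 2)(3 4)}; {e, (1 3)(2 4)}; {e, (1 4)(2 3)}.
So G has 3 subgroups of order 2.

3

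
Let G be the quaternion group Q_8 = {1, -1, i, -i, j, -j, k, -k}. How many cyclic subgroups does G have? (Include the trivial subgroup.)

Group the elements of G by the cyclic subgroup they generate; each cyclic subgroup of order d accounts for φ(d) elements.
Cyclic subgroups by order — order 1: 1; order 2: 1; order 4: 3.
Total: 5.

5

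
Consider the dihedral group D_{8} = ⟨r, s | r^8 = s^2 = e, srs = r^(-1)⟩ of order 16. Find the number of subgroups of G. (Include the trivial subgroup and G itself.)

|G| = 16, so by Lagrange every subgroup order divides 16. Divisors: 1, 2, 4, 8, 16.
Subgroups by order — order 1: 1; order 2: 9; order 4: 5; order 8: 3; order 16: 1.
Total: 1 + 9 + 5 + 3 + 1 = 19.

19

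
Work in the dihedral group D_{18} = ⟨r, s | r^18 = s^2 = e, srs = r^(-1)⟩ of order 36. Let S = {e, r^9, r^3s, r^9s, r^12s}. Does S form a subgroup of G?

No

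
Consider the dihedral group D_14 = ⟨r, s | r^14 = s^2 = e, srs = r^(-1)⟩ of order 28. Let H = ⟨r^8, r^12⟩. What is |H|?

7

|⟨r^8⟩| = 7 and |⟨r^12⟩| = 7, so |H| is a multiple of lcm(7, 7) = 7 and divides |G| = 28.
Closing under the operation: H = {e, r^2, r^4, r^6, r^8, r^10, r^12}, so |H| = 7.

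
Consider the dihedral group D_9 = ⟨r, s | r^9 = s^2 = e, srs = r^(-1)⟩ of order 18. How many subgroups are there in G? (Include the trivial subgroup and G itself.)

16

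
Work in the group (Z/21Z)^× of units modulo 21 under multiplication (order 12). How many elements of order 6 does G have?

6

The elements of order 6 are: 2, 5, 10, 11, 17, 19.
That's 6.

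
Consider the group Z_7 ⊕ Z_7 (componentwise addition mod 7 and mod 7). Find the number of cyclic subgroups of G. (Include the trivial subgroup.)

Each element a generates a cyclic subgroup ⟨a⟩; distinct elements may generate the same one (a cyclic group of order d has φ(d) generators).
Cyclic subgroups by order — order 1: 1; order 7: 8.
Total: 9.

9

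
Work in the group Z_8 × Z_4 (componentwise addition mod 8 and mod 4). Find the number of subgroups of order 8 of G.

7

|G| = 32 and 8 | 32, so subgroups of order 8 are possible by Lagrange.
The subgroups of order 8 are: {(0,0), (0,1), (0,2), (0,3), (4,0), (4,1), (4,2), (4,3)}; {(0,0), (0,2), (2,0), (2,2), (4,0), (4,2), (6,0), (6,2)}; {(0,0), (0,2), (2,1), (2,3), (4,0), (4,2), (6,1), (6,3)}; {(0,0), (1,0), (2,0), (3,0), (4,0), (5,0), (6,0), (7,0)}; … (7 in all).
So G has 7 subgroups of order 8.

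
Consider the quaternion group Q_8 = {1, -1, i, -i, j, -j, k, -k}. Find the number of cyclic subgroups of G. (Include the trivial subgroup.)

Group the elements of G by the cyclic subgroup they generate; each cyclic subgroup of order d accounts for φ(d) elements.
Cyclic subgroups by order — order 1: 1; order 2: 1; order 4: 3.
Total: 5.

5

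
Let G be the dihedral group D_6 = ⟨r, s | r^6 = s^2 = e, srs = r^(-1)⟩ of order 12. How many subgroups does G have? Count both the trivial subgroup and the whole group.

16

|G| = 12, so by Lagrange every subgroup order divides 12. Divisors: 1, 2, 3, 4, 6, 12.
Subgroups by order — order 1: 1; order 2: 7; order 3: 1; order 4: 3; order 6: 3; order 12: 1.
Total: 1 + 7 + 1 + 3 + 3 + 1 = 16.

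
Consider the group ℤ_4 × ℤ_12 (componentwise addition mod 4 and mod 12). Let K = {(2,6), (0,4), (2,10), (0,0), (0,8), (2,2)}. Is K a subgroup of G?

Yes

|K| = 6 divides |G| = 48, consistent with Lagrange.
K contains the identity, every element's inverse is in K, and K is closed under +: it is a subgroup.
In fact K = ⟨(2,2)⟩.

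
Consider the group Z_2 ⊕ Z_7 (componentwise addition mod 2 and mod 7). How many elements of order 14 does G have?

6

An element (a,b) has order lcm(ord(a), ord(b)); count pairs with lcm equal to 14.
Enumerating gives 6 such elements.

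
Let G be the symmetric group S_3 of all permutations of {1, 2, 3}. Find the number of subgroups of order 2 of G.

|G| = 6 and 2 | 6, so subgroups of order 2 are possible by Lagrange.
The subgroups of order 2 are: {e, (1 2)}; {e, (1 3)}; {e, (2 3)}.
So G has 3 subgroups of order 2.

3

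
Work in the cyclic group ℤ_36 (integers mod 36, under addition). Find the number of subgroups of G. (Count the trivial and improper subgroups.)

9

A cyclic group of order 36 has exactly one subgroup for each divisor of 36.
Divisors of 36: 1, 2, 3, 4, 6, 9, 12, 18, 36.
So ℤ_36 has 9 subgroups.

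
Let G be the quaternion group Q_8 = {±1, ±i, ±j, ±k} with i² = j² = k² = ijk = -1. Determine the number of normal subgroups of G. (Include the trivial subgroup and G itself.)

6

G has 6 subgroups. Checking conjugation-invariance by order — order 1: 1/1 normal; order 2: 1/1 normal; order 4: 3/3 normal; order 8: 1/1 normal.
Total normal subgroups: 6.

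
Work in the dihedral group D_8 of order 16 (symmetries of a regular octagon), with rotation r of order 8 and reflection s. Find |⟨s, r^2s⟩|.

8

|⟨s⟩| = 2 and |⟨r^2s⟩| = 2, so |H| is a multiple of lcm(2, 2) = 2 and divides |G| = 16.
Closing under the operation: H = {e, r^2, r^4, r^6, s, r^2s, r^4s, r^6s}, so |H| = 8.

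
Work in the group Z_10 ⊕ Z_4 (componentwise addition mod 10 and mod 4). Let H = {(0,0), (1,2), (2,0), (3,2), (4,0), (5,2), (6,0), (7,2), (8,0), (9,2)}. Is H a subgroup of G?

Yes

|H| = 10 divides |G| = 40, consistent with Lagrange.
H contains the identity, every element's inverse is in H, and H is closed under +: it is a subgroup.
In fact H = ⟨(1,2)⟩.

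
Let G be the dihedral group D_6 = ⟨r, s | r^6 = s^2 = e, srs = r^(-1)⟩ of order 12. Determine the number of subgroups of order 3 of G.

1

|G| = 12 and 3 | 12, so subgroups of order 3 are possible by Lagrange.
The subgroups of order 3 are: {e, r^2, r^4}.
So G has 1 subgroup of order 3.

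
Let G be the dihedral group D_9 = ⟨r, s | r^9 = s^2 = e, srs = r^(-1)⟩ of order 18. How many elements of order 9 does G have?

The elements of order 9 are: r, r^2, r^4, r^5, r^7, r^8.
That's 6.

6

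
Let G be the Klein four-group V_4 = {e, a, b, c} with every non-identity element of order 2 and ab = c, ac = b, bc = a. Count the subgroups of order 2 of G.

|G| = 4 and 2 | 4, so subgroups of order 2 are possible by Lagrange.
The subgroups of order 2 are: {e, a}; {e, b}; {e, c}.
So G has 3 subgroups of order 2.

3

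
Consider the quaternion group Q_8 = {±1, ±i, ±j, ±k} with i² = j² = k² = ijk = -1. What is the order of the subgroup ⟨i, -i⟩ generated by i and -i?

4

|⟨i⟩| = 4 and |⟨-i⟩| = 4, so |H| is a multiple of lcm(4, 4) = 4 and divides |G| = 8.
Closing under the operation: H = {1, -1, i, -i}, so |H| = 4.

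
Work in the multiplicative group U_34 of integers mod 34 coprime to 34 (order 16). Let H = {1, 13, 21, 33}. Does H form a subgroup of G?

|H| = 4 divides |G| = 16, consistent with Lagrange.
H contains the identity, every element's inverse is in H, and H is closed under ·: it is a subgroup.
In fact H = ⟨21⟩.

Yes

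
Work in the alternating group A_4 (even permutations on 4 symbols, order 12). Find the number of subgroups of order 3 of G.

4

|G| = 12 and 3 | 12, so subgroups of order 3 are possible by Lagrange.
The subgroups of order 3 are: {e, (1 2 3), (1 3 2)}; {e, (1 2 4), (1 4 2)}; {e, (1 3 4), (1 4 3)}; {e, (2 3 4), (2 4 3)}.
So G has 4 subgroups of order 3.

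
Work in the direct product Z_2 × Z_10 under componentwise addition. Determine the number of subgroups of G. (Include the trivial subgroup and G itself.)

|G| = 20, so by Lagrange every subgroup order divides 20. Divisors: 1, 2, 4, 5, 10, 20.
Subgroups by order — order 1: 1; order 2: 3; order 4: 1; order 5: 1; order 10: 3; order 20: 1.
Total: 1 + 3 + 1 + 1 + 3 + 1 = 10.

10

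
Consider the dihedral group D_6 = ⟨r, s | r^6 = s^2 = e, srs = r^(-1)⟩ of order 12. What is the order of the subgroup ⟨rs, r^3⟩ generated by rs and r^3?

|⟨rs⟩| = 2 and |⟨r^3⟩| = 2, so |H| is a multiple of lcm(2, 2) = 2 and divides |G| = 12.
Closing under the operation: H = {e, r^3, rs, r^4s}, so |H| = 4.

4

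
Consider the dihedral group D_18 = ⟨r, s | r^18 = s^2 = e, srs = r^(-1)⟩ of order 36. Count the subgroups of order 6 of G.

|G| = 36 and 6 | 36, so subgroups of order 6 are possible by Lagrange.
The subgroups of order 6 are: {e, r^6, r^12, r^4s, r^10s, r^16s}; {e, r^6, r^12, r^5s, r^11s, r^17s}; {e, r^6, r^12, s, r^6s, r^12s}; {e, r^6, r^12, rs, r^7s, r^13s}; … (7 in all).
So G has 7 subgroups of order 6.

7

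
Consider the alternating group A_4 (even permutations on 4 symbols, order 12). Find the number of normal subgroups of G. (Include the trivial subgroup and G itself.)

3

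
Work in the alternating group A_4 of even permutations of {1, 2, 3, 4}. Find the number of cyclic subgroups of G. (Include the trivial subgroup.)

8

A cyclic subgroup of order d is generated by each of its φ(d) elements of order d, so the cyclic subgroups of order d number (#elements of order d)/φ(d).
Cyclic subgroups by order — order 1: 1; order 2: 3; order 3: 4.
Total: 8.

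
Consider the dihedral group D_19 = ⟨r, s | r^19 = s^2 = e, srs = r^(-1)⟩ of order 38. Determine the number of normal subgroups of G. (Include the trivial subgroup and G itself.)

G has 22 subgroups. Checking conjugation-invariance by order — order 1: 1/1 normal; order 2: 0/19 normal; order 19: 1/1 normal; order 38: 1/1 normal.
Total normal subgroups: 3.

3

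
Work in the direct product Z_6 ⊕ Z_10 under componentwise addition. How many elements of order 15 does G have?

8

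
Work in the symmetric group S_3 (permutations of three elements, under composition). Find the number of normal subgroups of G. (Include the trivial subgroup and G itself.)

3

G has 6 subgroups. Checking conjugation-invariance by order — order 1: 1/1 normal; order 2: 0/3 normal; order 3: 1/1 normal; order 6: 1/1 normal.
Total normal subgroups: 3.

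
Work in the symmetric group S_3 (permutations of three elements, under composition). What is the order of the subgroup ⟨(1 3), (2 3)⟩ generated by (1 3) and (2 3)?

6

|⟨(1 3)⟩| = 2 and |⟨(2 3)⟩| = 2, so |H| is a multiple of lcm(2, 2) = 2 and divides |G| = 6.
Closing {(1 3), (2 3)} under the group operation gives all of G, so |H| = 6.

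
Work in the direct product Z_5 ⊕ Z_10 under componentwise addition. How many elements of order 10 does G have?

An element (a,b) has order lcm(ord(a), ord(b)); count pairs with lcm equal to 10.
Enumerating gives 24 such elements.

24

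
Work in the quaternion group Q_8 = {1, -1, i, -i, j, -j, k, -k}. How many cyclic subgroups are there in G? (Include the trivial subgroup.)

5

Each element a generates a cyclic subgroup ⟨a⟩; distinct elements may generate the same one (a cyclic group of order d has φ(d) generators).
Cyclic subgroups by order — order 1: 1; order 2: 1; order 4: 3.
Total: 5.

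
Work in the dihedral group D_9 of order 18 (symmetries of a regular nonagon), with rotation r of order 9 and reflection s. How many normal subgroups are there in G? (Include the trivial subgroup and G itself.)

4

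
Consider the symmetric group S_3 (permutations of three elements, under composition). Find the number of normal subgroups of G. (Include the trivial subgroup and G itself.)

3

G has 6 subgroups. Checking conjugation-invariance by order — order 1: 1/1 normal; order 2: 0/3 normal; order 3: 1/1 normal; order 6: 1/1 normal.
Total normal subgroups: 3.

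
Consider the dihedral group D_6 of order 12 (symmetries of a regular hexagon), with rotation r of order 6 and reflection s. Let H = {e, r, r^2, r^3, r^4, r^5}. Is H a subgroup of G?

Yes

|H| = 6 divides |G| = 12, consistent with Lagrange.
H contains the identity, every element's inverse is in H, and H is closed under ·: it is a subgroup.
In fact H = ⟨r^5⟩.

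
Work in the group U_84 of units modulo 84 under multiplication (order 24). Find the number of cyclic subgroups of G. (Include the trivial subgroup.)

A cyclic subgroup of order d is generated by each of its φ(d) elements of order d, so the cyclic subgroups of order d number (#elements of order d)/φ(d).
Cyclic subgroups by order — order 1: 1; order 2: 7; order 3: 1; order 6: 7.
Total: 16.

16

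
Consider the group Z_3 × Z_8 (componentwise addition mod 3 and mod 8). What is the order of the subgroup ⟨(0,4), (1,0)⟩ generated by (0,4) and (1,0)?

6

|⟨(0,4)⟩| = 2 and |⟨(1,0)⟩| = 3, so |H| is a multiple of lcm(2, 3) = 6 and divides |G| = 24.
Closing under the operation: H = {(0,0), (0,4), (1,0), (1,4), (2,0), (2,4)}, so |H| = 6.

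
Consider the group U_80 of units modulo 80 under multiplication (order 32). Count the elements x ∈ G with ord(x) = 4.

Enumerating element orders in G gives 24 elements of order 4.

24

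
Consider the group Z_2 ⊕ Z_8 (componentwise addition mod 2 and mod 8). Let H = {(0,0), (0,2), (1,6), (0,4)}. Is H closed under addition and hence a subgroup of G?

(0,2) ∈ H but its inverse (0,6) ∉ H, so H is not a subgroup.

No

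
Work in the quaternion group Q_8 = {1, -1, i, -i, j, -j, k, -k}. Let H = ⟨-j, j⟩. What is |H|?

4

|⟨-j⟩| = 4 and |⟨j⟩| = 4, so |H| is a multiple of lcm(4, 4) = 4 and divides |G| = 8.
Closing under the operation: H = {1, -1, j, -j}, so |H| = 4.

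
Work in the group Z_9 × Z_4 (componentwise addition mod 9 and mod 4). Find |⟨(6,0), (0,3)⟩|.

12

|⟨(6,0)⟩| = 3 and |⟨(0,3)⟩| = 4, so |H| is a multiple of lcm(3, 4) = 12 and divides |G| = 36.
Closing under the operation: H = {(0,0), (0,1), (0,2), (0,3), (3,0), (3,1), (3,2), (3,3), (6,0), (6,1), (6,2), (6,3)}, so |H| = 12.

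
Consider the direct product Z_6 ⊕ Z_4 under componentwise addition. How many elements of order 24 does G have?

0

An element (a,b) has order lcm(ord(a), ord(b)); count pairs with lcm equal to 24.
Enumerating gives 0 such elements.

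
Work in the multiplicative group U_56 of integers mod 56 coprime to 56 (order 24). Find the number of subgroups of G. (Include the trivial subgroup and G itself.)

|G| = 24, so by Lagrange every subgroup order divides 24. Divisors: 1, 2, 3, 4, 6, 8, 12, 24.
Subgroups by order — order 1: 1; order 2: 7; order 3: 1; order 4: 7; order 6: 7; order 8: 1; order 12: 7; order 24: 1.
Total: 1 + 7 + 1 + 7 + 7 + 1 + 7 + 1 = 32.

32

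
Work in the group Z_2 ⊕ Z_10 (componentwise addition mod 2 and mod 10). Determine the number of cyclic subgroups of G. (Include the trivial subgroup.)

Each element a generates a cyclic subgroup ⟨a⟩; distinct elements may generate the same one (a cyclic group of order d has φ(d) generators).
Cyclic subgroups by order — order 1: 1; order 2: 3; order 5: 1; order 10: 3.
Total: 8.

8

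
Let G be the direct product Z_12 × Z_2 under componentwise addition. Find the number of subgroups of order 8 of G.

1

|G| = 24 and 8 | 24, so subgroups of order 8 are possible by Lagrange.
The subgroups of order 8 are: {(0,0), (0,1), (3,0), (3,1), (6,0), (6,1), (9,0), (9,1)}.
So G has 1 subgroup of order 8.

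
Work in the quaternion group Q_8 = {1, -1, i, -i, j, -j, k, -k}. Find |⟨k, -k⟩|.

|⟨k⟩| = 4 and |⟨-k⟩| = 4, so |H| is a multiple of lcm(4, 4) = 4 and divides |G| = 8.
Closing under the operation: H = {1, -1, k, -k}, so |H| = 4.

4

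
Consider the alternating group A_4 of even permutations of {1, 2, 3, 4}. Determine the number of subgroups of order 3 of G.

4

|G| = 12 and 3 | 12, so subgroups of order 3 are possible by Lagrange.
The subgroups of order 3 are: {e, (1 2 3), (1 3 2)}; {e, (1 2 4), (1 4 2)}; {e, (1 3 4), (1 4 3)}; {e, (2 3 4), (2 4 3)}.
So G has 4 subgroups of order 3.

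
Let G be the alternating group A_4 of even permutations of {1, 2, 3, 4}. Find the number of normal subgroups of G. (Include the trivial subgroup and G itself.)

3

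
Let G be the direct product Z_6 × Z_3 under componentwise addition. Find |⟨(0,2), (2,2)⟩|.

|⟨(0,2)⟩| = 3 and |⟨(2,2)⟩| = 3, so |H| is a multiple of lcm(3, 3) = 3 and divides |G| = 18.
Closing under the operation: H = {(0,0), (0,1), (0,2), (2,0), (2,1), (2,2), (4,0), (4,1), (4,2)}, so |H| = 9.

9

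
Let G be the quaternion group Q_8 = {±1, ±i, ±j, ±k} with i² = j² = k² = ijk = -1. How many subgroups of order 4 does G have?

3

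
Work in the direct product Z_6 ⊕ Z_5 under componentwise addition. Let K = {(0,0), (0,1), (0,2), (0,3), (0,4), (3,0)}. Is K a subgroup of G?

No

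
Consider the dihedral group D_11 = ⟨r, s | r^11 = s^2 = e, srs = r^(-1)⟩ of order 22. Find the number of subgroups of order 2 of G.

|G| = 22 and 2 | 22, so subgroups of order 2 are possible by Lagrange.
The subgroups of order 2 are: {e, r^10s}; {e, r^2s}; {e, r^3s}; {e, r^4s}; … (11 in all).
So G has 11 subgroups of order 2.

11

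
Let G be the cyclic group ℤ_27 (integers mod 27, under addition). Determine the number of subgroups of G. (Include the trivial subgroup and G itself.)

Subgroups of the cyclic group ℤ_27 correspond bijectively to divisors of 27.
Divisors of 27: 1, 3, 9, 27.
So ℤ_27 has 4 subgroups.

4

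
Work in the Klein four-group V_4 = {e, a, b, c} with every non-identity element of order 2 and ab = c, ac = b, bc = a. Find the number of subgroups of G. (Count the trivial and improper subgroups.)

5

|G| = 4, so by Lagrange every subgroup order divides 4. Divisors: 1, 2, 4.
Subgroups by order — order 1: 1; order 2: 3; order 4: 1.
Total: 1 + 3 + 1 = 5.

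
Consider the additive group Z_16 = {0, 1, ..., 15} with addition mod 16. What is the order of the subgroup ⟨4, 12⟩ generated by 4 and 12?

4

|⟨4⟩| = 4 and |⟨12⟩| = 4, so |H| is a multiple of lcm(4, 4) = 4 and divides |G| = 16.
Closing under the operation: H = {0, 4, 8, 12}, so |H| = 4.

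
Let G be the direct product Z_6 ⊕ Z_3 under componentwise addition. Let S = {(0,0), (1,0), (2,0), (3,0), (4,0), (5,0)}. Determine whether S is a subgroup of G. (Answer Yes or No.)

Yes

|S| = 6 divides |G| = 18, consistent with Lagrange.
S contains the identity, every element's inverse is in S, and S is closed under +: it is a subgroup.
In fact S = ⟨(5,0)⟩.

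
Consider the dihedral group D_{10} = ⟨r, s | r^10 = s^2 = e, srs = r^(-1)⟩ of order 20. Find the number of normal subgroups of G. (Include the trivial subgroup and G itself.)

G has 22 subgroups. Checking conjugation-invariance by order — order 1: 1/1 normal; order 2: 1/11 normal; order 4: 0/5 normal; order 5: 1/1 normal; order 10: 3/3 normal; order 20: 1/1 normal.
Total normal subgroups: 7.

7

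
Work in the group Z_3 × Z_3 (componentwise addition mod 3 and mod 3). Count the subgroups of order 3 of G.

|G| = 9 and 3 | 9, so subgroups of order 3 are possible by Lagrange.
The subgroups of order 3 are: {(0,0), (0,1), (0,2)}; {(0,0), (1,0), (2,0)}; {(0,0), (1,1), (2,2)}; {(0,0), (1,2), (2,1)}.
So G has 4 subgroups of order 3.

4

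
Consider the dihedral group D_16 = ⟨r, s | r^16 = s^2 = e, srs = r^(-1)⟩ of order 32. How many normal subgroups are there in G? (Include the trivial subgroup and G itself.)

8

G has 36 subgroups. Checking conjugation-invariance by order — order 1: 1/1 normal; order 2: 1/17 normal; order 4: 1/9 normal; order 8: 1/5 normal; order 16: 3/3 normal; order 32: 1/1 normal.
Total normal subgroups: 8.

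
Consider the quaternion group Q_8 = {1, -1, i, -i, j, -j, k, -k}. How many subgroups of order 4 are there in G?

|G| = 8 and 4 | 8, so subgroups of order 4 are possible by Lagrange.
The subgroups of order 4 are: {1, -1, i, -i}; {1, -1, j, -j}; {1, -1, k, -k}.
So G has 3 subgroups of order 4.

3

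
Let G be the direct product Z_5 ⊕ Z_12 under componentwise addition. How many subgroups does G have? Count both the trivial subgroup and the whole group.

12

|G| = 60, so by Lagrange every subgroup order divides 60. Divisors: 1, 2, 3, 4, 5, 6, 10, 12, 15, 20, 30, 60.
Subgroups by order — order 1: 1; order 2: 1; order 3: 1; order 4: 1; order 5: 1; order 6: 1; order 10: 1; order 12: 1; order 15: 1; order 20: 1; order 30: 1; order 60: 1.
Total: 1 + 1 + 1 + 1 + 1 + 1 + 1 + 1 + 1 + 1 + 1 + 1 = 12.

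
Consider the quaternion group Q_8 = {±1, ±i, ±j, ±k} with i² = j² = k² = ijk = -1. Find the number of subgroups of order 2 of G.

1

|G| = 8 and 2 | 8, so subgroups of order 2 are possible by Lagrange.
The subgroups of order 2 are: {1, -1}.
So G has 1 subgroup of order 2.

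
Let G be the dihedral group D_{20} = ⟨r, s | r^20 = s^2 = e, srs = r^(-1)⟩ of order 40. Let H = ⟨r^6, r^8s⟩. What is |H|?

20

|⟨r^6⟩| = 10 and |⟨r^8s⟩| = 2, so |H| is a multiple of lcm(10, 2) = 10 and divides |G| = 40.
Closing under the operation: H = {e, r^2, r^4, r^6, r^8, r^10, r^12, r^14, r^16, r^18, s, r^2s, r^4s, r^6s, r^8s, r^10s, r^12s, r^14s, r^16s, r^18s}, so |H| = 20.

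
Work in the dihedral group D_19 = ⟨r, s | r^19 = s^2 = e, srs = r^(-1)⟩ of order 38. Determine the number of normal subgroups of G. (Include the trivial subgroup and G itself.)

G has 22 subgroups. Checking conjugation-invariance by order — order 1: 1/1 normal; order 2: 0/19 normal; order 19: 1/1 normal; order 38: 1/1 normal.
Total normal subgroups: 3.

3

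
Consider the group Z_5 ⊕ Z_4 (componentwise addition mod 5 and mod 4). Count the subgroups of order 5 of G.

|G| = 20 and 5 | 20, so subgroups of order 5 are possible by Lagrange.
The subgroups of order 5 are: {(0,0), (1,0), (2,0), (3,0), (4,0)}.
So G has 1 subgroup of order 5.

1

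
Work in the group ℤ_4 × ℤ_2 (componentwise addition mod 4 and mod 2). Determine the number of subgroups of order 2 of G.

3

|G| = 8 and 2 | 8, so subgroups of order 2 are possible by Lagrange.
The subgroups of order 2 are: {(0,0), (0,1)}; {(0,0), (2,0)}; {(0,0), (2,1)}.
So G has 3 subgroups of order 2.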